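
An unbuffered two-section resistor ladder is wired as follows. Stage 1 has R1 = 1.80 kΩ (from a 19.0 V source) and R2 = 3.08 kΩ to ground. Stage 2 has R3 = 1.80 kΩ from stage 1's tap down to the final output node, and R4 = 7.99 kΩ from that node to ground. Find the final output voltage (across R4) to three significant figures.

Stage 2 presents R3+R4 = 9.790 kΩ as a load on stage 1's tap.
Stage 1's lower leg becomes R2‖(R3+R4) = 2.343 kΩ, so V_mid = 19.0 × 2.343/4.143 = 10.74 V.
Stage 2 is itself unloaded: V_out = V_mid × R4/(R3+R4) = 10.74 × 7.99/9.790 = 8.77 V.

V_out ≈ 8.77 V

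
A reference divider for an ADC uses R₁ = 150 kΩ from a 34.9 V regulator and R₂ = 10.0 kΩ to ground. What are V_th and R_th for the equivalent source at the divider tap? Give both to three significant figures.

V_th is the open-circuit tap voltage: 34.9 × 10.0/(150 + 10.0) = 2.18 V.
With the supply zeroed, R₁ and R₂ appear in parallel from the tap: R_th = R₁‖R₂ = (150 × 10.0)/160.0 = 9.38 kΩ.

V_th = 2.18 V, R_th = 9.38 kΩ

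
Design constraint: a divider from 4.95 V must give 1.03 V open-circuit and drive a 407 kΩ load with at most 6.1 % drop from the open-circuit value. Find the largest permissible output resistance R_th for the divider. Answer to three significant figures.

R_th ≤ 26.4 kΩ

Loading drop = R_th/(R_th + R_L) ≤ 0.0610, so R_th ≤ R_L · ε/(1−ε) = 407 kΩ × 0.0610/0.9390 = 26.4 kΩ.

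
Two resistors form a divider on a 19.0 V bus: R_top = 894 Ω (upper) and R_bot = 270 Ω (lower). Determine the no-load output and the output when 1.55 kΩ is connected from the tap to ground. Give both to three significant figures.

Open-circuit: V = 19.0 × 270/(894 + 270) = 4.41 V.
With the load, R_bot becomes R_bot‖R_L = 229.9 Ω, so V = 19.0 × 229.9/1124 = 3.89 V.

Unloaded: 4.41 V; loaded: 3.89 V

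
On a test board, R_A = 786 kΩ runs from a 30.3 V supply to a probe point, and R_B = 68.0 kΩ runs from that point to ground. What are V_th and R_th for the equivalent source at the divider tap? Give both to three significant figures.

V_th = 2.41 V, R_th = 62.6 kΩ

V_th is the open-circuit tap voltage: 30.3 × 68.0/(786 + 68.0) = 2.41 V.
With the supply zeroed, R_A and R_B appear in parallel from the tap: R_th = R_A‖R_B = (786 × 68.0)/854.0 = 62.6 kΩ.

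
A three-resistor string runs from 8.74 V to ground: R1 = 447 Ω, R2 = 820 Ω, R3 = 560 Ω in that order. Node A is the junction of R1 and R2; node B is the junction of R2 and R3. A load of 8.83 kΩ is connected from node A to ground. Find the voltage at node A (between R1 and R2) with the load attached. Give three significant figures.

Below node A the series string R2+R3 = 1380 Ω sits in parallel with the 8830 Ω load: 1193 Ω.
V_A = 8.74 × 1193/(447 + 1193) = 6.36 V.

V ≈ 6.36 V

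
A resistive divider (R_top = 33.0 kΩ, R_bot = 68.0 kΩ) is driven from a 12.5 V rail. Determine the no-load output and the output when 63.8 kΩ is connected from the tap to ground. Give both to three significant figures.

Unloaded: 8.42 V; loaded: 6.24 V

Open-circuit: V = 12.5 × 68.0/(33.0 + 68.0) = 8.42 V.
With the load, R_bot becomes R_bot‖R_L = 32.92 kΩ, so V = 12.5 × 32.92/65.92 = 6.24 V.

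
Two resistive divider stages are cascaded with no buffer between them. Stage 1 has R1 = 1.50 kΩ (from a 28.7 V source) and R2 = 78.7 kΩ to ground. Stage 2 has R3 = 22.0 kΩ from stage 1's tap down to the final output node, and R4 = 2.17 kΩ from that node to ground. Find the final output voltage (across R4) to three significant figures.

V_out ≈ 2.38 V

Stage 2 presents R3+R4 = 24.17 kΩ as a load on stage 1's tap.
Stage 1's lower leg becomes R2‖(R3+R4) = 18.49 kΩ, so V_mid = 28.7 × 18.49/19.99 = 26.55 V.
Stage 2 is itself unloaded: V_out = V_mid × R4/(R3+R4) = 26.55 × 2.17/24.17 = 2.38 V.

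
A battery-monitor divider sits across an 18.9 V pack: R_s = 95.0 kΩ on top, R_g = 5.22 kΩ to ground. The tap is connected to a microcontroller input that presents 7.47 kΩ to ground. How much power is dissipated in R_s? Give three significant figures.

P ≈ 3.53 mW

Total resistance from the source is R_s + (R_g‖R_L) = 98.07 kΩ, so I = 18.9/98.07 kΩ = 0.1927 mA.
P = I²·R_s = (0.1927 mA)² × 95.0 kΩ = 3.53 mW.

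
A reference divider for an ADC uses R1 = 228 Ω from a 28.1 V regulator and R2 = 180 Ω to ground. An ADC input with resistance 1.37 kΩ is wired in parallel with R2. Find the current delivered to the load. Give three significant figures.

R2‖R_L = 159.1 Ω; V_out = 28.1 × 159.1/387.1 = 11.55 V.
I_L = V_out / R_L = 11.55 / 1.37 kΩ = 8.43 mA.

I_L ≈ 8.43 mA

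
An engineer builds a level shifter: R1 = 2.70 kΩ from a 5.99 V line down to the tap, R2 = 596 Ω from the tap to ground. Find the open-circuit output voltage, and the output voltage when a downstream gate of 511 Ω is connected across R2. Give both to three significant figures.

Open-circuit: V = 5.99 × 596/(2700 + 596) = 1.08 V.
With the load, R2 becomes R2‖R_L = 275.1 Ω, so V = 5.99 × 275.1/2975 = 0.554 V.

Unloaded: 1.08 V; loaded: 0.554 V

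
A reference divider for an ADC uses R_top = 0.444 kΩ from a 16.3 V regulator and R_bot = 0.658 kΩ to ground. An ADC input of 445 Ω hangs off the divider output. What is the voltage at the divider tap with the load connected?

The load sits in parallel with R_bot: R_bot‖R_L = (658 × 445) / (658 + 445) = 265.5 Ω.
V_out = 16.3 × 265.5 / (444 + 265.5) = 16.3 × 265.5/709.5 = 6.10 V.

V_out ≈ 6.10 V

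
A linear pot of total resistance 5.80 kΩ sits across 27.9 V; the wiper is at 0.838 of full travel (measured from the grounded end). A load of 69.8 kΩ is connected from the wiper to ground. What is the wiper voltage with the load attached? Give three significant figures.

The wiper splits the pot into (1−α)R = 939.6 Ω above and αR = 4860 Ω below.
Lower section ‖ load = 4544 Ω.
V_wiper = 27.9 × 4544/(939.6 + 4544) = 23.1 V.

V ≈ 23.1 V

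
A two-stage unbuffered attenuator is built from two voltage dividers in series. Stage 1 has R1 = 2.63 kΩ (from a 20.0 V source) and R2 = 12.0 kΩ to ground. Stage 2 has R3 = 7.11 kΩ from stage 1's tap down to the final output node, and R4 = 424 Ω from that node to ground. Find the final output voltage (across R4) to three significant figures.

V_out ≈ 0.718 V

Stage 2 presents R3+R4 = 7534 Ω as a load on stage 1's tap.
Stage 1's lower leg becomes R2‖(R3+R4) = 4628 Ω, so V_mid = 20.0 × 4628/7258 = 12.75 V.
Stage 2 is itself unloaded: V_out = V_mid × R4/(R3+R4) = 12.75 × 424/7534 = 0.718 V.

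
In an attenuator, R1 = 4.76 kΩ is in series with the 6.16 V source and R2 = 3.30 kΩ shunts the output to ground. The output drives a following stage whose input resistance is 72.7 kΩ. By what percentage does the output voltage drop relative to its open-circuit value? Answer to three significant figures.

2.61 %

The divider's output (Thévenin) resistance is R1‖R2 = 1.949 kΩ.
Fractional drop under load = R_th/(R_th + R_L) = 1.949 / (1.949 + 72.7) = 0.02611.
So the output falls by 2.61 %.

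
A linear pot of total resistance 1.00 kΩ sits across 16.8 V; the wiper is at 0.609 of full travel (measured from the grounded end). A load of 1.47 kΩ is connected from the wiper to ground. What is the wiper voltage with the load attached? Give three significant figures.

The wiper splits the pot into (1−α)R = 391.0 Ω above and αR = 609.0 Ω below.
Lower section ‖ load = 430.6 Ω.
V_wiper = 16.8 × 430.6/(391.0 + 430.6) = 8.80 V.

V ≈ 8.80 V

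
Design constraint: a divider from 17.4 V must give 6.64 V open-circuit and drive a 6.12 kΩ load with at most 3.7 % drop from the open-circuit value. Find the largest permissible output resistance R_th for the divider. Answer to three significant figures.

R_th ≤ 235 Ω

Loading drop = R_th/(R_th + R_L) ≤ 0.0370, so R_th ≤ R_L · ε/(1−ε) = 6.12 kΩ × 0.0370/0.9630 = 235 Ω.
(Any R1, R2 with R2/(R1+R2) = 0.382 and R1‖R2 ≤ 235 Ω will meet the spec.)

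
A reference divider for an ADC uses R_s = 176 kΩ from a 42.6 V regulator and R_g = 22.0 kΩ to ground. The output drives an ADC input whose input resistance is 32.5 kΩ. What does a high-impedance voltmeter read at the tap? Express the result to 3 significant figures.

The load sits in parallel with R_g: R_g‖R_L = (22.0 × 32.5) / (22.0 + 32.5) = 13.12 kΩ.
V_out = 42.6 × 13.12 / (176 + 13.12) = 42.6 × 13.12/189.1 = 2.96 V.
(Unloaded it would have been 4.73 V.)

V_out ≈ 2.96 V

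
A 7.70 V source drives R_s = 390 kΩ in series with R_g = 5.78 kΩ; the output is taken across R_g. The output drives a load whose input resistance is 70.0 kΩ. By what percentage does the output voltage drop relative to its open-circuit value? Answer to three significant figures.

7.52 %

The divider's output (Thévenin) resistance is R_s‖R_g = 5.696 kΩ.
Fractional drop under load = R_th/(R_th + R_L) = 5.696 / (5.696 + 70.0) = 0.07524.
So the output falls by 7.52 %.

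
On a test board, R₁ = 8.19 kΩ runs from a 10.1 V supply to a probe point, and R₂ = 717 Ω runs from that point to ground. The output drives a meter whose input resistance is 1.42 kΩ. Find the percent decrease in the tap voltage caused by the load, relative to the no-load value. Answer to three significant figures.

The divider's output (Thévenin) resistance is R₁‖R₂ = 659.3 Ω.
Fractional drop under load = R_th/(R_th + R_L) = 659.3 / (659.3 + 1420) = 0.3171.
So the output falls by 31.7 %.

31.7 %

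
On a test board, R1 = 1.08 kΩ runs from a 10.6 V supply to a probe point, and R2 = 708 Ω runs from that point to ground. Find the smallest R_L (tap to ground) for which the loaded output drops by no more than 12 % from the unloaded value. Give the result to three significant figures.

Output resistance R_th = R1‖R2 = (1080 × 708)/1788 = 427.7 Ω.
The fractional drop is R_th/(R_th + R_L); requiring this ≤ 0.120 gives R_L ≥ R_th(1/0.120 − 1) = 427.7 × 7.333 = 3.14 kΩ.

R_L(min) ≈ 3.14 kΩ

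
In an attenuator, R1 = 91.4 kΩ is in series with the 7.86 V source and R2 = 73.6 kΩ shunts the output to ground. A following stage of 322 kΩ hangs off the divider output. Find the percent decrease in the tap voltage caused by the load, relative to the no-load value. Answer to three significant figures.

11.2 %

The divider's output (Thévenin) resistance is R1‖R2 = 40.77 kΩ.
Fractional drop under load = R_th/(R_th + R_L) = 40.77 / (40.77 + 322) = 0.1124.
So the output falls by 11.2 %.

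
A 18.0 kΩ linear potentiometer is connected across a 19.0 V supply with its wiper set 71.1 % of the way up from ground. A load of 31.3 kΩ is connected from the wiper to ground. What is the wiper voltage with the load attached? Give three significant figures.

The wiper splits the pot into (1−α)R = 5.202 kΩ above and αR = 12.80 kΩ below.
Lower section ‖ load = 9.084 kΩ.
V_wiper = 19.0 × 9.084/(5.202 + 9.084) = 12.1 V.

V ≈ 12.1 V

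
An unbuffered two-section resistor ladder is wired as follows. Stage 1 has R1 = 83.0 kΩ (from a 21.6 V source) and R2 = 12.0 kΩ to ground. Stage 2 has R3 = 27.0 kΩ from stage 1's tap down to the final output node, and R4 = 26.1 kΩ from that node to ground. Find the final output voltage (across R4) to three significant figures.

V_out ≈ 1.12 V

Stage 2 presents R3+R4 = 53.10 kΩ as a load on stage 1's tap.
Stage 1's lower leg becomes R2‖(R3+R4) = 9.788 kΩ, so V_mid = 21.6 × 9.788/92.79 = 2.279 V.
Stage 2 is itself unloaded: V_out = V_mid × R4/(R3+R4) = 2.279 × 26.1/53.10 = 1.12 V.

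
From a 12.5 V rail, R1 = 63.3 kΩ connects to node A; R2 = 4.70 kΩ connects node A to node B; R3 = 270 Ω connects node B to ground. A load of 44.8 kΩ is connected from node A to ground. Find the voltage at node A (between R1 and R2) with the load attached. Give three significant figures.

Below node A the series string R2+R3 = 4970 Ω sits in parallel with the 44800 Ω load: 4474 Ω.
V_A = 12.5 × 4474/(63300 + 4474) = 0.825 V.

V ≈ 0.825 V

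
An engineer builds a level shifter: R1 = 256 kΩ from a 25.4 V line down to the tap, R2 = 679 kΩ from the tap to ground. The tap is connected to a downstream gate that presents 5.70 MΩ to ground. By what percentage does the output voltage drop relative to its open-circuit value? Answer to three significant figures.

The divider's output (Thévenin) resistance is R1‖R2 = 185.9 kΩ.
Fractional drop under load = R_th/(R_th + R_L) = 185.9 / (185.9 + 5700) = 0.03159.
So the output falls by 3.16 %.

3.16 %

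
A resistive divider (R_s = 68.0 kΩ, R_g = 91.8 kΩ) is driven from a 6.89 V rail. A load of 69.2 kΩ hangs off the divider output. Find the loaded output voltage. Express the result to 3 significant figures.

V_out ≈ 2.53 V

The load sits in parallel with R_g: R_g‖R_L = (91.8 × 69.2) / (91.8 + 69.2) = 39.46 kΩ.
V_out = 6.89 × 39.46 / (68.0 + 39.46) = 6.89 × 39.46/107.5 = 2.53 V.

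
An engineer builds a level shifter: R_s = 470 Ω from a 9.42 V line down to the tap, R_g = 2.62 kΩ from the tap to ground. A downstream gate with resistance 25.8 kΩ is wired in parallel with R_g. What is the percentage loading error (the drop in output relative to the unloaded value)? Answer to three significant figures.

The divider's output (Thévenin) resistance is R_s‖R_g = 398.5 Ω.
Fractional drop under load = R_th/(R_th + R_L) = 398.5 / (398.5 + 25800) = 0.01521.
So the output falls by 1.52 %.

1.52 %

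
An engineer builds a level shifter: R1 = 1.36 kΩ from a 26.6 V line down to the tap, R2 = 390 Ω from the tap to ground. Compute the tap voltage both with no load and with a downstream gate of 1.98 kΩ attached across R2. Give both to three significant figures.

Unloaded: 5.93 V; loaded: 5.14 V

Open-circuit: V = 26.6 × 390/(1360 + 390) = 5.93 V.
With the load, R2 becomes R2‖R_L = 325.8 Ω, so V = 26.6 × 325.8/1686 = 5.14 V.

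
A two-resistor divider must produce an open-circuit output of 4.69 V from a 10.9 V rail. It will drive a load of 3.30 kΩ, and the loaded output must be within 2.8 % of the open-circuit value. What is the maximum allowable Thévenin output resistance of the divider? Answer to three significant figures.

R_th ≤ 95.1 Ω

Loading drop = R_th/(R_th + R_L) ≤ 0.0280, so R_th ≤ R_L · ε/(1−ε) = 3.30 kΩ × 0.0280/0.9720 = 95.1 Ω.
(Any R1, R2 with R2/(R1+R2) = 0.430 and R1‖R2 ≤ 95.1 Ω will meet the spec.)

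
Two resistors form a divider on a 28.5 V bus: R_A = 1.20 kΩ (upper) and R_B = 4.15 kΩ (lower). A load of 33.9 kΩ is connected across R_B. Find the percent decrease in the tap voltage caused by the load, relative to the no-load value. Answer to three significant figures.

2.67 %

The divider's output (Thévenin) resistance is R_A‖R_B = 0.9308 kΩ.
Fractional drop under load = R_th/(R_th + R_L) = 0.9308 / (0.9308 + 33.9) = 0.02672.
So the output falls by 2.67 %.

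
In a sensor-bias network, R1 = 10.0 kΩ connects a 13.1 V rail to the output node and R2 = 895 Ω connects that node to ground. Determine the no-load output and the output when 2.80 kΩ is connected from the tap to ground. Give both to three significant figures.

Open-circuit: V = 13.1 × 895/(10000 + 895) = 1.08 V.
With the load, R2 becomes R2‖R_L = 678.2 Ω, so V = 13.1 × 678.2/10680 = 0.832 V.

Unloaded: 1.08 V; loaded: 0.832 V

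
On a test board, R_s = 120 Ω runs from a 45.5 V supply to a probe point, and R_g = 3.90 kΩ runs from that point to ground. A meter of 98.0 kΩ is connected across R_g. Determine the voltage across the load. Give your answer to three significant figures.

The load sits in parallel with R_g: R_g‖R_L = (3900 × 98000) / (3900 + 98000) = 3751 Ω.
V_out = 45.5 × 3751 / (120 + 3751) = 45.5 × 3751/3871 = 44.1 V.

V_out ≈ 44.1 V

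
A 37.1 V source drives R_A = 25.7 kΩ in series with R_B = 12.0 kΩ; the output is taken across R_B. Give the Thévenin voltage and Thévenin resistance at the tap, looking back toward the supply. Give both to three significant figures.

V_th = 11.8 V, R_th = 8.18 kΩ

V_th is the open-circuit tap voltage: 37.1 × 12.0/(25.7 + 12.0) = 11.8 V.
With the supply zeroed, R_A and R_B appear in parallel from the tap: R_th = R_A‖R_B = (25.7 × 12.0)/37.70 = 8.18 kΩ.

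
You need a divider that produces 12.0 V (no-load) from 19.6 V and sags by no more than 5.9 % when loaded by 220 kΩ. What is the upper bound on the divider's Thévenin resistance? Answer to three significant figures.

R_th ≤ 13.8 kΩ

Loading drop = R_th/(R_th + R_L) ≤ 0.0590, so R_th ≤ R_L · ε/(1−ε) = 220 kΩ × 0.0590/0.9410 = 13.8 kΩ.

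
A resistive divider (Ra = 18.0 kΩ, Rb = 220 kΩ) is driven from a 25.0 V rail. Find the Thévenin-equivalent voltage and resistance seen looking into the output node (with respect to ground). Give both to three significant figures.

V_th is the open-circuit tap voltage: 25.0 × 220/(18.0 + 220) = 23.1 V.
With the supply zeroed, Ra and Rb appear in parallel from the tap: R_th = Ra‖Rb = (18.0 × 220)/238.0 = 16.6 kΩ.

V_th = 23.1 V, R_th = 16.6 kΩ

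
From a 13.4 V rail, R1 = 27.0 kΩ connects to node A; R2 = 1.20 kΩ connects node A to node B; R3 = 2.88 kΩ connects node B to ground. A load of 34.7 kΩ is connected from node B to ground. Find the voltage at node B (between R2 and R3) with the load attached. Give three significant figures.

V ≈ 1.15 V

At node B, R3 is in parallel with the load: R3‖R_L = 2.659 kΩ.
Below node A the resistance is R2 + (R3‖R_L) = 3.859 kΩ, so V_A = 13.4 × 3.859/30.86 = 1.676 V.
Then V_B = V_A × (R3‖R_L)/(R2 + R3‖R_L) = 1.676 × 2.659/3.859 = 1.15 V.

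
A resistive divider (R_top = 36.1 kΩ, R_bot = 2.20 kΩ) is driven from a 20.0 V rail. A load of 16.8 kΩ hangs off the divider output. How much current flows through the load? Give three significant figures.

R_bot‖R_L = 1.945 kΩ; V_out = 20.0 × 1.945/38.05 = 1.023 V.
I_L = V_out / R_L = 1.023 / 16.8 kΩ = 0.0609 mA.

I_L ≈ 0.0609 mA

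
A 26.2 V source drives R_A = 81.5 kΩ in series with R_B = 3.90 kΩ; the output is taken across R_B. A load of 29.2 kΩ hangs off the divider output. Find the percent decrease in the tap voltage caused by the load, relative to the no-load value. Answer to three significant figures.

11.3 %

The divider's output (Thévenin) resistance is R_A‖R_B = 3.722 kΩ.
Fractional drop under load = R_th/(R_th + R_L) = 3.722 / (3.722 + 29.2) = 0.1131.
So the output falls by 11.3 %.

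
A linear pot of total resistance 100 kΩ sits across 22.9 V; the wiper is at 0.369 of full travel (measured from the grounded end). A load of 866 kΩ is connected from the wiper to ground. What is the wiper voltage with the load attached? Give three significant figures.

V ≈ 8.23 V

The wiper splits the pot into (1−α)R = 63.10 kΩ above and αR = 36.90 kΩ below.
Lower section ‖ load = 35.39 kΩ.
V_wiper = 22.9 × 35.39/(63.10 + 35.39) = 8.23 V.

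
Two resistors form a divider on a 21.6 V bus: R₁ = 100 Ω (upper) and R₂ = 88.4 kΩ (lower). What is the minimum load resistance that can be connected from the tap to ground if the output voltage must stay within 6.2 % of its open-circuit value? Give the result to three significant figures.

R_L(min) ≈ 1.51 kΩ

Output resistance R_th = R₁‖R₂ = (100 × 88400)/88500 = 99.89 Ω.
The fractional drop is R_th/(R_th + R_L); requiring this ≤ 0.0620 gives R_L ≥ R_th(1/0.0620 − 1) = 99.89 × 15.13 = 1.51 kΩ.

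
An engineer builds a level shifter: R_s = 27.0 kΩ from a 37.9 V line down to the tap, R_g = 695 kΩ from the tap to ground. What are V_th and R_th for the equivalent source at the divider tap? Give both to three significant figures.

V_th = 36.5 V, R_th = 26.0 kΩ

V_th is the open-circuit tap voltage: 37.9 × 695/(27.0 + 695) = 36.5 V.
With the supply zeroed, R_s and R_g appear in parallel from the tap: R_th = R_s‖R_g = (27.0 × 695)/722.0 = 26.0 kΩ.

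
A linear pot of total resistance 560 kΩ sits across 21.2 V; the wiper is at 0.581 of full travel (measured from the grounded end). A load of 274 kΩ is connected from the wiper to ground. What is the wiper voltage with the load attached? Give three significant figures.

V ≈ 8.22 V

The wiper splits the pot into (1−α)R = 234.6 kΩ above and αR = 325.4 kΩ below.
Lower section ‖ load = 148.7 kΩ.
V_wiper = 21.2 × 148.7/(234.6 + 148.7) = 8.22 V.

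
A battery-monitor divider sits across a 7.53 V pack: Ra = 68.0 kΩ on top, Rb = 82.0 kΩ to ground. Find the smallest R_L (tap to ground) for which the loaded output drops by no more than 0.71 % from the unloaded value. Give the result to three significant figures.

R_L(min) ≈ 5.20 MΩ

Output resistance R_th = Ra‖Rb = (68.0 × 82.0)/150.0 = 37.17 kΩ.
The fractional drop is R_th/(R_th + R_L); requiring this ≤ 0.00710 gives R_L ≥ R_th(1/0.00710 − 1) = 37.17 × 139.8 = 5.20 MΩ.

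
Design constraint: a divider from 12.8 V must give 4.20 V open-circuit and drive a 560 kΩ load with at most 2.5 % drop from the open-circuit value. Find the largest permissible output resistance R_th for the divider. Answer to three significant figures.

Loading drop = R_th/(R_th + R_L) ≤ 0.0250, so R_th ≤ R_L · ε/(1−ε) = 560 kΩ × 0.0250/0.9750 = 14.4 kΩ.

R_th ≤ 14.4 kΩ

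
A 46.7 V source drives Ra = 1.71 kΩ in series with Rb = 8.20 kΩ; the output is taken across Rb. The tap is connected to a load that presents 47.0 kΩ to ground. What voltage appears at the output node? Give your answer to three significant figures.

V_out ≈ 37.5 V

The load sits in parallel with Rb: Rb‖R_L = (8.20 × 47.0) / (8.20 + 47.0) = 6.982 kΩ.
V_out = 46.7 × 6.982 / (1.71 + 6.982) = 46.7 × 6.982/8.692 = 37.5 V.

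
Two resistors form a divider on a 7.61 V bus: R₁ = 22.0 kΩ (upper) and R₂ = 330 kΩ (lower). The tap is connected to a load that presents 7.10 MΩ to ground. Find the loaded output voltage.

The load sits in parallel with R₂: R₂‖R_L = (330 × 7100) / (330 + 7100) = 315.3 kΩ.
V_out = 7.61 × 315.3 / (22.0 + 315.3) = 7.61 × 315.3/337.3 = 7.11 V.

V_out ≈ 7.11 V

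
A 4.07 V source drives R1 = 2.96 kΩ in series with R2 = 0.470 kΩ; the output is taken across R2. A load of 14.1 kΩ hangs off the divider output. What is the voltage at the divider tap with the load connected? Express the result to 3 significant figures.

The load sits in parallel with R2: R2‖R_L = (470 × 14100) / (470 + 14100) = 454.8 Ω.
V_out = 4.07 × 454.8 / (2960 + 454.8) = 4.07 × 454.8/3415 = 0.542 V.

V_out ≈ 0.542 V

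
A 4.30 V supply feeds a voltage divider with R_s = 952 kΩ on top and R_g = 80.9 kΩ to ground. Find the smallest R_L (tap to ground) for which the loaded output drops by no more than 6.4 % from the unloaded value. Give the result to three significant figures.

Output resistance R_th = R_s‖R_g = (952 × 80.9)/1033 = 74.56 kΩ.
The fractional drop is R_th/(R_th + R_L); requiring this ≤ 0.0640 gives R_L ≥ R_th(1/0.0640 − 1) = 74.56 × 14.62 = 1.09 MΩ.

R_L(min) ≈ 1.09 MΩ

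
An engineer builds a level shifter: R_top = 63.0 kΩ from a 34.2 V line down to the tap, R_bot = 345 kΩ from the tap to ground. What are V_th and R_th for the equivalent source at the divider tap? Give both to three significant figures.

V_th is the open-circuit tap voltage: 34.2 × 345/(63.0 + 345) = 28.9 V.
With the supply zeroed, R_top and R_bot appear in parallel from the tap: R_th = R_top‖R_bot = (63.0 × 345)/408.0 = 53.3 kΩ.

V_th = 28.9 V, R_th = 53.3 kΩ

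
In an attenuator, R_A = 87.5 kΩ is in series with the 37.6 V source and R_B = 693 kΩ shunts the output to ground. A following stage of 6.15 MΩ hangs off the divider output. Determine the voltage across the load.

V_out ≈ 33.0 V

The load sits in parallel with R_B: R_B‖R_L = (693 × 6150) / (693 + 6150) = 622.8 kΩ.
V_out = 37.6 × 622.8 / (87.5 + 622.8) = 37.6 × 622.8/710.3 = 33.0 V.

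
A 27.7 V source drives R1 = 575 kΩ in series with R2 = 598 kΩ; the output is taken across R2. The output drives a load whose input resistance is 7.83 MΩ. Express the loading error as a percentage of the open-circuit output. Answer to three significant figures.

3.61 %

The divider's output (Thévenin) resistance is R1‖R2 = 293.1 kΩ.
Fractional drop under load = R_th/(R_th + R_L) = 293.1 / (293.1 + 7830) = 0.03609.
So the output falls by 3.61 %.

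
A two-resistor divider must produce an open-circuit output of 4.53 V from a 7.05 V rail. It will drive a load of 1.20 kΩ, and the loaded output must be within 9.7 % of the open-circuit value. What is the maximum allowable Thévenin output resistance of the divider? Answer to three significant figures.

R_th ≤ 129 Ω

Loading drop = R_th/(R_th + R_L) ≤ 0.0970, so R_th ≤ R_L · ε/(1−ε) = 1.20 kΩ × 0.0970/0.9030 = 129 Ω.
(Any R1, R2 with R2/(R1+R2) = 0.643 and R1‖R2 ≤ 129 Ω will meet the spec.)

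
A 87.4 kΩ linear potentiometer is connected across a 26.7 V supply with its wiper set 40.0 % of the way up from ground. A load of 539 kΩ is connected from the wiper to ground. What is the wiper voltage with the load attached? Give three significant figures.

The wiper splits the pot into (1−α)R = 52.44 kΩ above and αR = 34.96 kΩ below.
Lower section ‖ load = 32.83 kΩ.
V_wiper = 26.7 × 32.83/(52.44 + 32.83) = 10.3 V.

V ≈ 10.3 V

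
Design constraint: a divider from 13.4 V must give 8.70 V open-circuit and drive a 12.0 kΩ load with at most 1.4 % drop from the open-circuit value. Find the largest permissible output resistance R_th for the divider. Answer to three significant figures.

Loading drop = R_th/(R_th + R_L) ≤ 0.0140, so R_th ≤ R_L · ε/(1−ε) = 12.0 kΩ × 0.0140/0.9860 = 170 Ω.
(Any R1, R2 with R2/(R1+R2) = 0.649 and R1‖R2 ≤ 170 Ω will meet the spec.)

R_th ≤ 170 Ω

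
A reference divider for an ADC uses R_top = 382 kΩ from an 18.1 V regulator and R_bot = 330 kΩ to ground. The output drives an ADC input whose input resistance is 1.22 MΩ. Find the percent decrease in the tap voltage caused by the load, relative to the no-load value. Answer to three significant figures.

Unloaded V = 18.1 × 330/712.0 = 8.3890 V.
Loaded: R_bot‖R_L = 259.7 kΩ, giving V = 18.1 × 259.7/641.7 = 7.3259 V.
Drop = (8.3890 − 7.3259) / 8.3890 = 12.7 %.

12.7 %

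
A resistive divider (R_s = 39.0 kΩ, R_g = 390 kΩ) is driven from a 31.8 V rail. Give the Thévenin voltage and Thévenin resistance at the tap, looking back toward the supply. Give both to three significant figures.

V_th is the open-circuit tap voltage: 31.8 × 390/(39.0 + 390) = 28.9 V.
With the supply zeroed, R_s and R_g appear in parallel from the tap: R_th = R_s‖R_g = (39.0 × 390)/429.0 = 35.5 kΩ.

V_th = 28.9 V, R_th = 35.5 kΩ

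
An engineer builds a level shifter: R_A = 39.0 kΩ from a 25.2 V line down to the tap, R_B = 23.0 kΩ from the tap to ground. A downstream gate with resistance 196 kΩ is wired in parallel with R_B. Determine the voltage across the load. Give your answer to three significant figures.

V_out ≈ 8.71 V

The load sits in parallel with R_B: R_B‖R_L = (23.0 × 196) / (23.0 + 196) = 20.58 kΩ.
V_out = 25.2 × 20.58 / (39.0 + 20.58) = 25.2 × 20.58/59.58 = 8.71 V.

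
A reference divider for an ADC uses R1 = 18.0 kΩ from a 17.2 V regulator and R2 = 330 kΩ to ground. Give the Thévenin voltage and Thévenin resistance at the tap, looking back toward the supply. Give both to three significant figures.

V_th = 16.3 V, R_th = 17.1 kΩ

V_th is the open-circuit tap voltage: 17.2 × 330/(18.0 + 330) = 16.3 V.
With the supply zeroed, R1 and R2 appear in parallel from the tap: R_th = R1‖R2 = (18.0 × 330)/348.0 = 17.1 kΩ.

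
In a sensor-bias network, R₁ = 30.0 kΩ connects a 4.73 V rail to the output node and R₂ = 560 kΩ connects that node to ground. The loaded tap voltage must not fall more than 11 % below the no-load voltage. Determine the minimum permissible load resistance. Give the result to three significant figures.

Output resistance R_th = R₁‖R₂ = (30.0 × 560)/590.0 = 28.47 kΩ.
The fractional drop is R_th/(R_th + R_L); requiring this ≤ 0.110 gives R_L ≥ R_th(1/0.110 − 1) = 28.47 × 8.091 = 230 kΩ.

R_L(min) ≈ 230 kΩ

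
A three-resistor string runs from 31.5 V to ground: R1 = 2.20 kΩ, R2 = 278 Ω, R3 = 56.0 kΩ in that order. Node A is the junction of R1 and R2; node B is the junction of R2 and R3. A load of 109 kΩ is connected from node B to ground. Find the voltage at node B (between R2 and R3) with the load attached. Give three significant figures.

V ≈ 29.5 V

At node B, R3 is in parallel with the load: R3‖R_L = 36990 Ω.
Below node A the resistance is R2 + (R3‖R_L) = 37270 Ω, so V_A = 31.5 × 37270/39470 = 29.74 V.
Then V_B = V_A × (R3‖R_L)/(R2 + R3‖R_L) = 29.74 × 36990/37270 = 29.5 V.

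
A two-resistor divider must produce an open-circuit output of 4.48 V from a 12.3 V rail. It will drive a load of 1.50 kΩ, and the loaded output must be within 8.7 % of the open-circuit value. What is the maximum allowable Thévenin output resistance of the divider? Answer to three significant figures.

R_th ≤ 143 Ω

Loading drop = R_th/(R_th + R_L) ≤ 0.0870, so R_th ≤ R_L · ε/(1−ε) = 1.50 kΩ × 0.0870/0.9130 = 143 Ω.
(Any R1, R2 with R2/(R1+R2) = 0.364 and R1‖R2 ≤ 143 Ω will meet the spec.)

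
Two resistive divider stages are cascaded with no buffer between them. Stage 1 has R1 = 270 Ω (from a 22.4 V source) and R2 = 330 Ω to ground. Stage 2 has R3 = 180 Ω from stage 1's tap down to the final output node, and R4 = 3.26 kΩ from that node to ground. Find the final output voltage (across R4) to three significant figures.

V_out ≈ 11.2 V

Stage 2 presents R3+R4 = 3440 Ω as a load on stage 1's tap.
Stage 1's lower leg becomes R2‖(R3+R4) = 301.1 Ω, so V_mid = 22.4 × 301.1/571.1 = 11.81 V.
Stage 2 is itself unloaded: V_out = V_mid × R4/(R3+R4) = 11.81 × 3260/3440 = 11.2 V.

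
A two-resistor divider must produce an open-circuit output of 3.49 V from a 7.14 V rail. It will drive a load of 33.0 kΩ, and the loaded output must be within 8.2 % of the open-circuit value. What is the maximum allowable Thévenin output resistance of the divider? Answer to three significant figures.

Loading drop = R_th/(R_th + R_L) ≤ 0.0820, so R_th ≤ R_L · ε/(1−ε) = 33.0 kΩ × 0.0820/0.9180 = 2.95 kΩ.

R_th ≤ 2.95 kΩ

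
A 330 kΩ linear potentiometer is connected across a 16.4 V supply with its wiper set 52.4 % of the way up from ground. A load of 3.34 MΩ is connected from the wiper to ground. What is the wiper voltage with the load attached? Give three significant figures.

The wiper splits the pot into (1−α)R = 157.1 kΩ above and αR = 172.9 kΩ below.
Lower section ‖ load = 164.4 kΩ.
V_wiper = 16.4 × 164.4/(157.1 + 164.4) = 8.39 V.

V ≈ 8.39 V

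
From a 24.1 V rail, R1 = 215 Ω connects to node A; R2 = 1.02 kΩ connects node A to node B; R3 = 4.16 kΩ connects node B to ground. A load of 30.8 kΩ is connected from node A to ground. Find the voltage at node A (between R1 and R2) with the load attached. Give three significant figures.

Below node A the series string R2+R3 = 5180 Ω sits in parallel with the 30800 Ω load: 4434 Ω.
V_A = 24.1 × 4434/(215 + 4434) = 23.0 V.

V ≈ 23.0 V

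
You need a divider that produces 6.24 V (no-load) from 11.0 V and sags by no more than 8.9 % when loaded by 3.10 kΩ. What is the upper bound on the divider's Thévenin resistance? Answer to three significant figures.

R_th ≤ 303 Ω

Loading drop = R_th/(R_th + R_L) ≤ 0.0890, so R_th ≤ R_L · ε/(1−ε) = 3.10 kΩ × 0.0890/0.9110 = 303 Ω.
(Any R1, R2 with R2/(R1+R2) = 0.567 and R1‖R2 ≤ 303 Ω will meet the spec.)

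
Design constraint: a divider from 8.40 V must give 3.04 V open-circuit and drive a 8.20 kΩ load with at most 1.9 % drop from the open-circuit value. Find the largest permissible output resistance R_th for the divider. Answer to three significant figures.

R_th ≤ 159 Ω

Loading drop = R_th/(R_th + R_L) ≤ 0.0190, so R_th ≤ R_L · ε/(1−ε) = 8.20 kΩ × 0.0190/0.9810 = 159 Ω.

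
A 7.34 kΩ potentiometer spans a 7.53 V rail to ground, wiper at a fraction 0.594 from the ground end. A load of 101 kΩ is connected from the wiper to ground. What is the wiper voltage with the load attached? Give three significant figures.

V ≈ 4.40 V

The wiper splits the pot into (1−α)R = 2.980 kΩ above and αR = 4.360 kΩ below.
Lower section ‖ load = 4.180 kΩ.
V_wiper = 7.53 × 4.180/(2.980 + 4.180) = 4.40 V.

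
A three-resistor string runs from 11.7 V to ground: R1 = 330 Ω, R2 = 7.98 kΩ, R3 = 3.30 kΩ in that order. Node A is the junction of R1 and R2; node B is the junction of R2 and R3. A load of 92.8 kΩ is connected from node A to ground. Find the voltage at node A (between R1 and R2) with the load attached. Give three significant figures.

Below node A the series string R2+R3 = 11280 Ω sits in parallel with the 92800 Ω load: 10060 Ω.
V_A = 11.7 × 10060/(330 + 10060) = 11.3 V.

V ≈ 11.3 V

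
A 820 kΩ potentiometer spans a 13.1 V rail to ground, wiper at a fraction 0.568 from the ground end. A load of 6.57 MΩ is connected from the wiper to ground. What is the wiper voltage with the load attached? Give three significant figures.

The wiper splits the pot into (1−α)R = 354.2 kΩ above and αR = 465.8 kΩ below.
Lower section ‖ load = 434.9 kΩ.
V_wiper = 13.1 × 434.9/(354.2 + 434.9) = 7.22 V.

V ≈ 7.22 V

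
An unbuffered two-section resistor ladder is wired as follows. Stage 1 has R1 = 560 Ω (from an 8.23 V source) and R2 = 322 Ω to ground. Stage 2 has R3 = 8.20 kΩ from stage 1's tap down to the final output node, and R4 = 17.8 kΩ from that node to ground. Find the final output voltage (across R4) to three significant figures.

V_out ≈ 2.04 V

Stage 2 presents R3+R4 = 26000 Ω as a load on stage 1's tap.
Stage 1's lower leg becomes R2‖(R3+R4) = 318.1 Ω, so V_mid = 8.23 × 318.1/878.1 = 2.981 V.
Stage 2 is itself unloaded: V_out = V_mid × R4/(R3+R4) = 2.981 × 17800/26000 = 2.04 V.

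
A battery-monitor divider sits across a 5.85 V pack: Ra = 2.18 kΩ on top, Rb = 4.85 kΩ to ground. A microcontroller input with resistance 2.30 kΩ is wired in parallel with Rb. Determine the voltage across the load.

The load sits in parallel with Rb: Rb‖R_L = (4.85 × 2.30) / (4.85 + 2.30) = 1.560 kΩ.
V_out = 5.85 × 1.560 / (2.18 + 1.560) = 5.85 × 1.560/3.740 = 2.44 V.

V_out ≈ 2.44 V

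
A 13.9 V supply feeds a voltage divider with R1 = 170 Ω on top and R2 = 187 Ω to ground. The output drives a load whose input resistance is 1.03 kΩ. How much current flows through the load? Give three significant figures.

I_L ≈ 6.51 mA

R2‖R_L = 158.3 Ω; V_out = 13.9 × 158.3/328.3 = 6.702 V.
I_L = V_out / R_L = 6.702 / 1.03 kΩ = 6.51 mA.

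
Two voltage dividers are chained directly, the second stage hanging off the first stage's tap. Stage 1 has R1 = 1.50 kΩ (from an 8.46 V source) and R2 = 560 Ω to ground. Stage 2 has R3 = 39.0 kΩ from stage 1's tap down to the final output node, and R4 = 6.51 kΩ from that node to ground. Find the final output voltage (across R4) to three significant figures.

V_out ≈ 0.326 V

Stage 2 presents R3+R4 = 45510 Ω as a load on stage 1's tap.
Stage 1's lower leg becomes R2‖(R3+R4) = 553.2 Ω, so V_mid = 8.46 × 553.2/2053 = 2.279 V.
Stage 2 is itself unloaded: V_out = V_mid × R4/(R3+R4) = 2.279 × 6510/45510 = 0.326 V.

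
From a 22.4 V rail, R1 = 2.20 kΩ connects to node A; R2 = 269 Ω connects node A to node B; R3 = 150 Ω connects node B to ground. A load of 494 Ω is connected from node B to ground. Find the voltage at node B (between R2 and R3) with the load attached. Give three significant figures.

At node B, R3 is in parallel with the load: R3‖R_L = 115.1 Ω.
Below node A the resistance is R2 + (R3‖R_L) = 384.1 Ω, so V_A = 22.4 × 384.1/2584 = 3.329 V.
Then V_B = V_A × (R3‖R_L)/(R2 + R3‖R_L) = 3.329 × 115.1/384.1 = 0.997 V.

V ≈ 0.997 V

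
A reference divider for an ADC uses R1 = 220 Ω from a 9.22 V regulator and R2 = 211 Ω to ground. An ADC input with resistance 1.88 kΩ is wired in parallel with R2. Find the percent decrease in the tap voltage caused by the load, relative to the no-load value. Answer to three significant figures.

The divider's output (Thévenin) resistance is R1‖R2 = 107.7 Ω.
Fractional drop under load = R_th/(R_th + R_L) = 107.7 / (107.7 + 1880) = 0.05418.
So the output falls by 5.42 %.

5.42 %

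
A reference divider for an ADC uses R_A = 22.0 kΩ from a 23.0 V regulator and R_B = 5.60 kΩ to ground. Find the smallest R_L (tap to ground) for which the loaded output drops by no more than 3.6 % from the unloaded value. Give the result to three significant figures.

Output resistance R_th = R_A‖R_B = (22.0 × 5.60)/27.60 = 4.464 kΩ.
The fractional drop is R_th/(R_th + R_L); requiring this ≤ 0.0360 gives R_L ≥ R_th(1/0.0360 − 1) = 4.464 × 26.78 = 120 kΩ.

R_L(min) ≈ 120 kΩ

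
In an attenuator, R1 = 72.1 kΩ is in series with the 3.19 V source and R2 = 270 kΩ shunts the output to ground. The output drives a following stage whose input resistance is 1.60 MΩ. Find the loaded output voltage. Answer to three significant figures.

The load sits in parallel with R2: R2‖R_L = (270 × 1600) / (270 + 1600) = 231.0 kΩ.
V_out = 3.19 × 231.0 / (72.1 + 231.0) = 3.19 × 231.0/303.1 = 2.43 V.
(Unloaded it would have been 2.52 V.)

V_out ≈ 2.43 V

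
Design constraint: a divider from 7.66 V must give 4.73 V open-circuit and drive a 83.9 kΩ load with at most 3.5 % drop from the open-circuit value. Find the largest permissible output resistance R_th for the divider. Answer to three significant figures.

Loading drop = R_th/(R_th + R_L) ≤ 0.0350, so R_th ≤ R_L · ε/(1−ε) = 83.9 kΩ × 0.0350/0.9650 = 3.04 kΩ.
(Any R1, R2 with R2/(R1+R2) = 0.617 and R1‖R2 ≤ 3.04 kΩ will meet the spec.)

R_th ≤ 3.04 kΩ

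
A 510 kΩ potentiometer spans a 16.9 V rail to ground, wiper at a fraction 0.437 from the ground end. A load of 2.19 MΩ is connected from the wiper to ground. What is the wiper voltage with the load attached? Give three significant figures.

V ≈ 6.99 V

The wiper splits the pot into (1−α)R = 287.1 kΩ above and αR = 222.9 kΩ below.
Lower section ‖ load = 202.3 kΩ.
V_wiper = 16.9 × 202.3/(287.1 + 202.3) = 6.99 V.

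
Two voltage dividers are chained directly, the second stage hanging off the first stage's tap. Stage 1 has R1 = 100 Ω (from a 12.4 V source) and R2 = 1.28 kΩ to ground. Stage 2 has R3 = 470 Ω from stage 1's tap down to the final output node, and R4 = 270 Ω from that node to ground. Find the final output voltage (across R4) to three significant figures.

V_out ≈ 3.73 V

Stage 2 presents R3+R4 = 740.0 Ω as a load on stage 1's tap.
Stage 1's lower leg becomes R2‖(R3+R4) = 468.9 Ω, so V_mid = 12.4 × 468.9/568.9 = 10.22 V.
Stage 2 is itself unloaded: V_out = V_mid × R4/(R3+R4) = 10.22 × 270/740.0 = 3.73 V.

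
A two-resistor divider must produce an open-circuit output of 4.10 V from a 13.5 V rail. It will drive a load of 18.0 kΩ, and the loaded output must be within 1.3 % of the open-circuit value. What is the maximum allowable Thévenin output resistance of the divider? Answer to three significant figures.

Loading drop = R_th/(R_th + R_L) ≤ 0.0130, so R_th ≤ R_L · ε/(1−ε) = 18.0 kΩ × 0.0130/0.9870 = 237 Ω.
(Any R1, R2 with R2/(R1+R2) = 0.304 and R1‖R2 ≤ 237 Ω will meet the spec.)

R_th ≤ 237 Ω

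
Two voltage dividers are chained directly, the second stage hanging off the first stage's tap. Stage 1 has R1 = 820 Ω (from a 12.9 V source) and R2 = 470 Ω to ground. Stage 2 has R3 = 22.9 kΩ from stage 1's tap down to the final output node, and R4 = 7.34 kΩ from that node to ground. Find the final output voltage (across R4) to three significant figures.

V_out ≈ 1.13 V

Stage 2 presents R3+R4 = 30240 Ω as a load on stage 1's tap.
Stage 1's lower leg becomes R2‖(R3+R4) = 462.8 Ω, so V_mid = 12.9 × 462.8/1283 = 4.654 V.
Stage 2 is itself unloaded: V_out = V_mid × R4/(R3+R4) = 4.654 × 7340/30240 = 1.13 V.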